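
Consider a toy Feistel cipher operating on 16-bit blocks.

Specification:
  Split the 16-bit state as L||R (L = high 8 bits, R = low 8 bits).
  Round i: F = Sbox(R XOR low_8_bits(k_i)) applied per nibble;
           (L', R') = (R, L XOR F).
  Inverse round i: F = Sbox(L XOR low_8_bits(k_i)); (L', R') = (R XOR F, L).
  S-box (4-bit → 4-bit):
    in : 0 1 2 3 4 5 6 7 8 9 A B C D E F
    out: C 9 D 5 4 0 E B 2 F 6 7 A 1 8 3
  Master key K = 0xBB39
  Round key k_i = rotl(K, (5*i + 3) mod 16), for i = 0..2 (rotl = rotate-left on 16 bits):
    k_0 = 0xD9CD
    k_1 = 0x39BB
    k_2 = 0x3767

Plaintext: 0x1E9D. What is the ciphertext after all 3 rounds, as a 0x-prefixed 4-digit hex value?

0xF2E2

s_0 = plaintext = 0x1E9D
s_1 = Round(s_0, k_0) = 0x9D12
s_2 = Round(s_1, k_1) = 0x12F2
s_3 = Round(s_2, k_2) = 0xF2E2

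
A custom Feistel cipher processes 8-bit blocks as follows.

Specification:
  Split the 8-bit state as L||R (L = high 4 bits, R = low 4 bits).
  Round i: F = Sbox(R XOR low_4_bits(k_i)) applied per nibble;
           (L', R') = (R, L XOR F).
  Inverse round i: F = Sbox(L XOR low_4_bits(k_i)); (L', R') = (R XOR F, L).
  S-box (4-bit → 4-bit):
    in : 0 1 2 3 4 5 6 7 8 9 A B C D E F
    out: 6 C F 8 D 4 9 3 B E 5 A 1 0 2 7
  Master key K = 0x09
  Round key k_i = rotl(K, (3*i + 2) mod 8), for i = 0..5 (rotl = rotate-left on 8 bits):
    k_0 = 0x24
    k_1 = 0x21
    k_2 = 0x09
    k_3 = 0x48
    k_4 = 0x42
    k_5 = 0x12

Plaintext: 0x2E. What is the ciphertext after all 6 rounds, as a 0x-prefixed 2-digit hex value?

s_0 = plaintext = 0x2E
s_1 = Round(s_0, k_0) = 0xE7
s_2 = Round(s_1, k_1) = 0x77
s_3 = Round(s_2, k_2) = 0x75
s_4 = Round(s_3, k_3) = 0x57
s_5 = Round(s_4, k_4) = 0x71
s_6 = Round(s_5, k_5) = 0x1F

0x1F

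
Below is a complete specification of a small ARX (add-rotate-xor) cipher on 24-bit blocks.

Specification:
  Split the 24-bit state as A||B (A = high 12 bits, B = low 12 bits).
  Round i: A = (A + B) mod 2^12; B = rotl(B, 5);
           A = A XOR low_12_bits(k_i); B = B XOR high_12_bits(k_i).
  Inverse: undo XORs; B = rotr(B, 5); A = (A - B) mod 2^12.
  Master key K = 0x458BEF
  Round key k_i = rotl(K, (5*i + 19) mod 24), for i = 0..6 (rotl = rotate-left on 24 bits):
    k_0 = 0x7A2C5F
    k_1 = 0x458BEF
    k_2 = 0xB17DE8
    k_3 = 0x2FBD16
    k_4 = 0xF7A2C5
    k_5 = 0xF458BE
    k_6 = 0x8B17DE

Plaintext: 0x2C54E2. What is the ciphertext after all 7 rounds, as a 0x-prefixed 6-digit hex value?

0x32D9E6

s_0 = plaintext = 0x2C54E2
s_1 = Round(s_0, k_0) = 0xBF8BEB
s_2 = Round(s_1, k_1) = 0xC0C92F
s_3 = Round(s_2, k_2) = 0x8D3EE5
s_4 = Round(s_3, k_3) = 0xAAEE46
s_5 = Round(s_4, k_4) = 0xA317A6
s_6 = Round(s_5, k_5) = 0x969B8A
s_7 = Round(s_6, k_6) = 0x32D9E6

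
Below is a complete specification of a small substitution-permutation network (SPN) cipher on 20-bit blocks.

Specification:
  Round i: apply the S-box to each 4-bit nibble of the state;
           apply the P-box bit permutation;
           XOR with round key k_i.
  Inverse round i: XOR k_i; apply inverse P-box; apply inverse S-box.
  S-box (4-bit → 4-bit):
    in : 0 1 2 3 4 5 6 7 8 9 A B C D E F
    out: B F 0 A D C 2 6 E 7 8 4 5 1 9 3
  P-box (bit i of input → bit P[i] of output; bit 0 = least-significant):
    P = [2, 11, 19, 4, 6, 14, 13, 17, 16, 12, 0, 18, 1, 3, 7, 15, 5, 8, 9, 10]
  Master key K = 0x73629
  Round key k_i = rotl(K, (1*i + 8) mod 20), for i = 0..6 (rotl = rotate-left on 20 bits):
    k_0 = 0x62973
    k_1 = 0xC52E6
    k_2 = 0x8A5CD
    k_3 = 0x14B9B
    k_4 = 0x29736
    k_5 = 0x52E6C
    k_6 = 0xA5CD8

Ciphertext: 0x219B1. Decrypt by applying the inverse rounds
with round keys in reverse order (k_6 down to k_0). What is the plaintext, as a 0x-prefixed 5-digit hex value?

s_0 = ciphertext = 0x219B1
s_1 = InvRound(s_0, k_6) = 0x06BFB
s_2 = InvRound(s_1, k_5) = 0x3C46E
s_3 = InvRound(s_2, k_4) = 0x76FFA
s_4 = InvRound(s_3, k_3) = 0xE2542
s_5 = InvRound(s_4, k_2) = 0x215AD
s_6 = InvRound(s_5, k_1) = 0x8F50B
s_7 = InvRound(s_6, k_0) = 0xE3308

0xE3308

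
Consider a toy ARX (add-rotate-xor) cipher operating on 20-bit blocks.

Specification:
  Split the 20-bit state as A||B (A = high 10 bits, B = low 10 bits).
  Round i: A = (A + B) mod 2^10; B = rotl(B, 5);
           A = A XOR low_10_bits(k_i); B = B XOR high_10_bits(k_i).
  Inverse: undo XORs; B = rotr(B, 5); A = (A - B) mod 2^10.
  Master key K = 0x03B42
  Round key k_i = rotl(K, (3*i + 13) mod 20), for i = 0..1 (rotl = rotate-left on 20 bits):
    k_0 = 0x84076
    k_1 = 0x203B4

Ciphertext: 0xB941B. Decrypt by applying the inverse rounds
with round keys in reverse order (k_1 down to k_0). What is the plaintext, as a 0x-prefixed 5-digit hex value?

s_0 = ciphertext = 0xB941B
s_1 = InvRound(s_0, k_1) = 0x7B764
s_2 = InvRound(s_1, k_0) = 0xC428B

0xC428B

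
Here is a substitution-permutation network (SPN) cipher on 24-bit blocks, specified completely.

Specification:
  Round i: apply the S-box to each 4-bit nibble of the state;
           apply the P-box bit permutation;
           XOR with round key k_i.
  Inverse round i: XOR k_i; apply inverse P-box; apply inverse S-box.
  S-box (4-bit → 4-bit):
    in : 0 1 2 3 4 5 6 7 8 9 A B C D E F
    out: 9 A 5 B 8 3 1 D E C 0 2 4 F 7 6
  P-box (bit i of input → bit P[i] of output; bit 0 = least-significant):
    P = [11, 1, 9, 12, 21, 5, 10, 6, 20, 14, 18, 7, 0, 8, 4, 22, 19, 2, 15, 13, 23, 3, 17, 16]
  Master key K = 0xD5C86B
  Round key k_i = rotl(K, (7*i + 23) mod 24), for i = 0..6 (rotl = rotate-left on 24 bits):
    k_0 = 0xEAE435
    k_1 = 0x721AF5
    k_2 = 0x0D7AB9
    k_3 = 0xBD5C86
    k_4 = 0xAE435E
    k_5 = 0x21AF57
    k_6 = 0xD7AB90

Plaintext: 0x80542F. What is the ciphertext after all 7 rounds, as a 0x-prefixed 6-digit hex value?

s_0 = plaintext = 0x80542F
s_1 = Round(s_0, k_0) = 0xC1C3BE
s_2 = Round(s_1, k_1) = 0x607043
s_3 = Round(s_2, k_2) = 0xD5426A
s_4 = Round(s_3, k_3) = 0x425C8A
s_5 = Round(s_4, k_4) = 0xA3C63F
s_6 = Round(s_5, k_5) = 0x198D21
s_7 = Round(s_6, k_6) = 0xA25E0A

0xA25E0A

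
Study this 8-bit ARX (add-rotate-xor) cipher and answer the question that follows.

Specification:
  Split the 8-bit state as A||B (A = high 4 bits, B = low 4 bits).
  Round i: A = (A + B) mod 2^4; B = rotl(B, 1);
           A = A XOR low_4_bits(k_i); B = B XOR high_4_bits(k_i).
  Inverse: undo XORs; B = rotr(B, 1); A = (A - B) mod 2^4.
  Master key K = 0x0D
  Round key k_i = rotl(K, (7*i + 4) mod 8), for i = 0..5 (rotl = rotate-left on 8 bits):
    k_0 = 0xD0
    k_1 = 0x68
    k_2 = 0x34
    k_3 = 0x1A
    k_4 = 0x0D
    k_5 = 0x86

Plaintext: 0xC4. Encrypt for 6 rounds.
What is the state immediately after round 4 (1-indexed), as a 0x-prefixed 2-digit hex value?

0xD4

s_0 = plaintext = 0xC4
s_1 = Round(s_0, k_0) = 0x05
s_2 = Round(s_1, k_1) = 0xDC
s_3 = Round(s_2, k_2) = 0xDA
s_4 = Round(s_3, k_3) = 0xD4
s_5 = Round(s_4, k_4) = 0xC8
s_6 = Round(s_5, k_5) = 0x29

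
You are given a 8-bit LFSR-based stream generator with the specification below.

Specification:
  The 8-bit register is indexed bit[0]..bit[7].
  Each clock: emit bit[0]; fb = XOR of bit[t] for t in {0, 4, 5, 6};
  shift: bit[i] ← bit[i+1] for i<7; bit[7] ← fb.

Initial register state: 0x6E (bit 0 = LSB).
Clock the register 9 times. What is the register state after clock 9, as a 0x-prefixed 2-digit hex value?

0xC9

reg_0 = 0x6E
clock 1: out=0, reg = 0x37
clock 2: out=1, reg = 0x9B
clock 3: out=1, reg = 0x4D
clock 4: out=1, reg = 0x26
clock 5: out=0, reg = 0x93
clock 6: out=1, reg = 0x49
clock 7: out=1, reg = 0x24
clock 8: out=0, reg = 0x92
clock 9: out=0, reg = 0xC9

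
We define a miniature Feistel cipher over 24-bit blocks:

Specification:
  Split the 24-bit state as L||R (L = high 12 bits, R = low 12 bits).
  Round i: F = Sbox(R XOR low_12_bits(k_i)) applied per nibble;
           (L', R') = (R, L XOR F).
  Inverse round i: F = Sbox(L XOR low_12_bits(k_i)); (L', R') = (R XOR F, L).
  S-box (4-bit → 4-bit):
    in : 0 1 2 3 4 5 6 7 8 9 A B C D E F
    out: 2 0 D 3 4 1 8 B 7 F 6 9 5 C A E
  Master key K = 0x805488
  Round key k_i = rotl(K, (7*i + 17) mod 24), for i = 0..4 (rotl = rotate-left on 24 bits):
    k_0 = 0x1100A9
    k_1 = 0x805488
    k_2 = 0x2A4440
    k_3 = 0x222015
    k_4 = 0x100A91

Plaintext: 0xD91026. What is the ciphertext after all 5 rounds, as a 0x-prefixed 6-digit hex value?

0xAB5197

s_0 = plaintext = 0xD91026
s_1 = Round(s_0, k_0) = 0x026FEF
s_2 = Round(s_1, k_1) = 0xFEF9AD
s_3 = Round(s_2, k_2) = 0x9AD343
s_4 = Round(s_3, k_3) = 0x343AB5
s_5 = Round(s_4, k_4) = 0xAB5197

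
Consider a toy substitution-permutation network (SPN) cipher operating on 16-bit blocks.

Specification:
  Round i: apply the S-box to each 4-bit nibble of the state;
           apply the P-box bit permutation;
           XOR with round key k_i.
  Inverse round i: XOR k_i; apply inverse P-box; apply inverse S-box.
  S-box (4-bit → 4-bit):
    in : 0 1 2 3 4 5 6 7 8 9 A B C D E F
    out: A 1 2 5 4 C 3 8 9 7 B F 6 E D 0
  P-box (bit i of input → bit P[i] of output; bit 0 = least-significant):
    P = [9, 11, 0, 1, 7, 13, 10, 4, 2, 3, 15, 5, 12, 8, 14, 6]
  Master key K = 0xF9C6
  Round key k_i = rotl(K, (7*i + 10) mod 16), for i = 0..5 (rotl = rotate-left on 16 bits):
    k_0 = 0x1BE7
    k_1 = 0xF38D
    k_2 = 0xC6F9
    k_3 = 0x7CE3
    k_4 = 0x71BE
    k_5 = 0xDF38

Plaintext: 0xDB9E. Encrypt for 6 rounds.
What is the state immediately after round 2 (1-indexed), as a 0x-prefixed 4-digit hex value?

0x5197

s_0 = plaintext = 0xDB9E
s_1 = Round(s_0, k_0) = 0xFC08
s_2 = Round(s_1, k_1) = 0x5197
s_3 = Round(s_2, k_2) = 0xA23F
s_4 = Round(s_3, k_3) = 0x692B
s_5 = Round(s_4, k_4) = 0xCAB1
s_6 = Round(s_5, k_5) = 0xB884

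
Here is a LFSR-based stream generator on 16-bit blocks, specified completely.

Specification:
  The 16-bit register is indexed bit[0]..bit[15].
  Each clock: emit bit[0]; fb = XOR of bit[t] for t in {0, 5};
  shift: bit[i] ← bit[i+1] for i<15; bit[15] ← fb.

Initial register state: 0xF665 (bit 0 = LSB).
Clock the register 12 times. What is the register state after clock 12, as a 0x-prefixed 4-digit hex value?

reg_0 = 0xF665
clock 1: out=1, reg = 0x7B32
clock 2: out=0, reg = 0xBD99
clock 3: out=1, reg = 0xDECC
clock 4: out=0, reg = 0x6F66
clock 5: out=0, reg = 0xB7B3
clock 6: out=1, reg = 0x5BD9
clock 7: out=1, reg = 0xADEC
clock 8: out=0, reg = 0xD6F6
clock 9: out=0, reg = 0xEB7B
clock 10: out=1, reg = 0x75BD
clock 11: out=1, reg = 0x3ADE
clock 12: out=0, reg = 0x1D6F

0x1D6F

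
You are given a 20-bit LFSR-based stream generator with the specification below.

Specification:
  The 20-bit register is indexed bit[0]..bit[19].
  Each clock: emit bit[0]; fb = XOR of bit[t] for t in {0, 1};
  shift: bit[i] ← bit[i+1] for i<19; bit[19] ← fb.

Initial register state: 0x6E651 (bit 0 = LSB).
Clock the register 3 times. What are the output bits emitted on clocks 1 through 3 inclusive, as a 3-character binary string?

reg_0 = 0x6E651
clock 1: out=1, reg = 0xB7328
clock 2: out=0, reg = 0x5B994
clock 3: out=0, reg = 0x2DCCA

100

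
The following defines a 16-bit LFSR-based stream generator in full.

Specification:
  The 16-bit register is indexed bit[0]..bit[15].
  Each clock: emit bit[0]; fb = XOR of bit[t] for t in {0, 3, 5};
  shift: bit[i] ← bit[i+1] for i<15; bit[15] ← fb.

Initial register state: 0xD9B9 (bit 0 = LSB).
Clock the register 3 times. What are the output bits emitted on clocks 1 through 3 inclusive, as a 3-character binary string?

reg_0 = 0xD9B9
clock 1: out=1, reg = 0xECDC
clock 2: out=0, reg = 0xF66E
clock 3: out=0, reg = 0x7B37

100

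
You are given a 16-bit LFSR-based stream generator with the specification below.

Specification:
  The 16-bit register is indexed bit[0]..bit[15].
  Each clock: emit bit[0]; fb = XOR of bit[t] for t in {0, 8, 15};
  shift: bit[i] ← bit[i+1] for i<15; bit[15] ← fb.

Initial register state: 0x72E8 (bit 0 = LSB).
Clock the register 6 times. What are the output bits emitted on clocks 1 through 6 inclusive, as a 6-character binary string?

reg_0 = 0x72E8
clock 1: out=0, reg = 0x3974
clock 2: out=0, reg = 0x9CBA
clock 3: out=0, reg = 0xCE5D
clock 4: out=1, reg = 0x672E
clock 5: out=0, reg = 0xB397
clock 6: out=1, reg = 0xD9CB

000101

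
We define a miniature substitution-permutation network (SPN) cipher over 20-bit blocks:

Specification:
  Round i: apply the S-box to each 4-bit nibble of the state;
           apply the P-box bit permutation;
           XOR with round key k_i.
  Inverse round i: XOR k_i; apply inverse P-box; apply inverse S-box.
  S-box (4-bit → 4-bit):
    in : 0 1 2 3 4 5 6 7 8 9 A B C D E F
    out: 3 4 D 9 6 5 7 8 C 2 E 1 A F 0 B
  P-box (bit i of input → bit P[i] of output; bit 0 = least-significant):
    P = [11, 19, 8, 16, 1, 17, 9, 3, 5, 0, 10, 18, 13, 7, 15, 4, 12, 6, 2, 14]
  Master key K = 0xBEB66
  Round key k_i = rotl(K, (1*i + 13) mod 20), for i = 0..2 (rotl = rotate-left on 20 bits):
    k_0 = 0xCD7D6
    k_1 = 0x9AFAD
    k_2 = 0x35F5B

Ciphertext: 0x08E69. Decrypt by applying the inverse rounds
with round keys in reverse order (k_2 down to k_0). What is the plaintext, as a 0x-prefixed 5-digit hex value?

s_0 = ciphertext = 0x08E69
s_1 = InvRound(s_0, k_2) = 0x38B08
s_2 = InvRound(s_1, k_1) = 0x10699
s_3 = InvRound(s_2, k_0) = 0xD1C3A

0xD1C3A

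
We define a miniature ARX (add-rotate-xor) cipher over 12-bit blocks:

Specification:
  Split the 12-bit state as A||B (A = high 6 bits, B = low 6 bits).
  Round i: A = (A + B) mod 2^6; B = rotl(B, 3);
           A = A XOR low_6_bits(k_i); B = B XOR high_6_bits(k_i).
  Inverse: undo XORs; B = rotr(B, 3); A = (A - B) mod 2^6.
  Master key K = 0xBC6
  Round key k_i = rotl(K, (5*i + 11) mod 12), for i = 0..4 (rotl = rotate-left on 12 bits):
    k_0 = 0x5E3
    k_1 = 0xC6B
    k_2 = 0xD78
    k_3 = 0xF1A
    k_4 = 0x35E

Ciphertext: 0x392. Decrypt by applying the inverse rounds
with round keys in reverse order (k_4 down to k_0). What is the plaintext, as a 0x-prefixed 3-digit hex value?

s_0 = ciphertext = 0x392
s_1 = InvRound(s_0, k_4) = 0x57B
s_2 = InvRound(s_1, k_3) = 0x5F8
s_3 = InvRound(s_2, k_2) = 0x1A9
s_4 = InvRound(s_3, k_1) = 0xA83
s_5 = InvRound(s_4, k_0) = 0x9E2

0x9E2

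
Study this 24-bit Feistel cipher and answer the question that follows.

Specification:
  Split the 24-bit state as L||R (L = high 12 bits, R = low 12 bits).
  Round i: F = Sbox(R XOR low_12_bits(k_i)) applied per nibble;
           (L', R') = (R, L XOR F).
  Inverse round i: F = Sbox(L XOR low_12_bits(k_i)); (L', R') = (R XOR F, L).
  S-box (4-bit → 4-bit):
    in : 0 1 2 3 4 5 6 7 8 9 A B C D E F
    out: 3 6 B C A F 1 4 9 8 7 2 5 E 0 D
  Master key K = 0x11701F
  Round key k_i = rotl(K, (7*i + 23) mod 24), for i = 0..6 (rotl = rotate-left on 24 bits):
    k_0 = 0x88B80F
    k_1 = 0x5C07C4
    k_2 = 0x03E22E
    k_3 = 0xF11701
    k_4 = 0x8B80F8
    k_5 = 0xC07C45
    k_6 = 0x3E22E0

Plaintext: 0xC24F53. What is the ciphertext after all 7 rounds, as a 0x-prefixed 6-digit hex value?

s_0 = plaintext = 0xC24F53
s_1 = Round(s_0, k_0) = 0xF538D1
s_2 = Round(s_1, k_1) = 0x8D123C
s_3 = Round(s_2, k_2) = 0x23CBBA
s_4 = Round(s_3, k_3) = 0xBBA71E
s_5 = Round(s_4, k_4) = 0x71EFBB
s_6 = Round(s_5, k_5) = 0xFBBBCE
s_7 = Round(s_6, k_6) = 0xBCE70B

0xBCE70B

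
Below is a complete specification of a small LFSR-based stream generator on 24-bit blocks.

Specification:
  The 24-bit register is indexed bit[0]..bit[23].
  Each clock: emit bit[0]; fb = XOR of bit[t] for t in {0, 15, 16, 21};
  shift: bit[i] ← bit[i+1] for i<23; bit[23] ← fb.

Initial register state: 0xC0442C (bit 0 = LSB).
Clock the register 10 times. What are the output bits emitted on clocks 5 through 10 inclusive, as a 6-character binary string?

010000

reg_0 = 0xC0442C
clock 1: out=0, reg = 0x602216
clock 2: out=0, reg = 0xB0110B
clock 3: out=1, reg = 0x580885
clock 4: out=1, reg = 0xAC0442
clock 5: out=0, reg = 0xD60221
clock 6: out=1, reg = 0xEB0110
clock 7: out=0, reg = 0x758088
clock 8: out=0, reg = 0xBAC044
clock 9: out=0, reg = 0x5D6022
clock 10: out=0, reg = 0xAEB011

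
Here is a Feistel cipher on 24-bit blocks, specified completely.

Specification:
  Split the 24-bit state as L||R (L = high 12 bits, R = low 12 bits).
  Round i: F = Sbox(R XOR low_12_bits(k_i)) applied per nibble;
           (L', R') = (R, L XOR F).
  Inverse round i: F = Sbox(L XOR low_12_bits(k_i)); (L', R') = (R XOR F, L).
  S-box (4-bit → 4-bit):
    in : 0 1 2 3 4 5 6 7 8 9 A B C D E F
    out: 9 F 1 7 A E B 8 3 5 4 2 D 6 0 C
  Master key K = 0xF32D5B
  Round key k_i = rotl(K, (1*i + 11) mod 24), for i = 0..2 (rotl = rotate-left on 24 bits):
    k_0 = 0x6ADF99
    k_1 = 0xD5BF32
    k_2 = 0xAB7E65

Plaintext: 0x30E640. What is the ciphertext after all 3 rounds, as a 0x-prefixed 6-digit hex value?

0x3A50B2

s_0 = plaintext = 0x30E640
s_1 = Round(s_0, k_0) = 0x64066B
s_2 = Round(s_1, k_1) = 0x66B3A5
s_3 = Round(s_2, k_2) = 0x3A50B2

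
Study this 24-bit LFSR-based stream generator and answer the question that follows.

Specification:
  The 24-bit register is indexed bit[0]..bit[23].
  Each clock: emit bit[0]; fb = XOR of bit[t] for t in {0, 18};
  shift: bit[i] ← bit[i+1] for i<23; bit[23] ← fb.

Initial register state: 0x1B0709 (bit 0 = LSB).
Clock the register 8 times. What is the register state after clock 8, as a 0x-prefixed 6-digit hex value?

0xCF1B07

reg_0 = 0x1B0709
clock 1: out=1, reg = 0x8D8384
clock 2: out=0, reg = 0xC6C1C2
clock 3: out=0, reg = 0xE360E1
clock 4: out=1, reg = 0xF1B070
clock 5: out=0, reg = 0x78D838
clock 6: out=0, reg = 0x3C6C1C
clock 7: out=0, reg = 0x9E360E
clock 8: out=0, reg = 0xCF1B07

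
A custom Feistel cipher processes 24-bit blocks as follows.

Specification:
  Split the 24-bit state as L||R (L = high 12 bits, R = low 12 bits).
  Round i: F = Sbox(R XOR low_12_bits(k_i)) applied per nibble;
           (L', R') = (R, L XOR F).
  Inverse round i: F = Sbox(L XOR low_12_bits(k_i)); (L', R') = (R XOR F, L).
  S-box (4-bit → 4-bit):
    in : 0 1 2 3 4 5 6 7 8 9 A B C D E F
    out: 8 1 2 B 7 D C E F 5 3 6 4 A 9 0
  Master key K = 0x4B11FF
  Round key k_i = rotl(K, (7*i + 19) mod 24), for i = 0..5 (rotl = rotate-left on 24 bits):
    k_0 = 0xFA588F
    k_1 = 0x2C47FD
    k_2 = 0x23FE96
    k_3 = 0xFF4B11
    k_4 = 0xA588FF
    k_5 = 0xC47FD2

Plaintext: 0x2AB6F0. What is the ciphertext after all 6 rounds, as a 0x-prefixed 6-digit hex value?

0x5846E5

s_0 = plaintext = 0x2AB6F0
s_1 = Round(s_0, k_0) = 0x6F0B4B
s_2 = Round(s_1, k_1) = 0xB4B29C
s_3 = Round(s_2, k_2) = 0x29CFC8
s_4 = Round(s_3, k_3) = 0xFC8539
s_5 = Round(s_4, k_4) = 0x539584
s_6 = Round(s_5, k_5) = 0x5846E5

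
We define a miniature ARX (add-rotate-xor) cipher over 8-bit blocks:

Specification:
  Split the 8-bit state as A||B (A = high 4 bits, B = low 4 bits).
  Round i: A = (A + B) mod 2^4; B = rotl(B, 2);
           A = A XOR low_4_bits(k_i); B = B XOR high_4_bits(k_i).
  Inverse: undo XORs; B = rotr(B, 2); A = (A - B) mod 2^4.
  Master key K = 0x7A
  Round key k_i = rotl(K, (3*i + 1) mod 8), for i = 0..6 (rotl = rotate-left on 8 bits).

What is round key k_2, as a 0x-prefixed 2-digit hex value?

K = 0x7A
k_0 = rotl(K, (3*0+1) mod 8) = rotl(K, 1) = 0xF4
k_1 = rotl(K, (3*1+1) mod 8) = rotl(K, 4) = 0xA7
k_2 = rotl(K, (3*2+1) mod 8) = rotl(K, 7) = 0x3D

0x3D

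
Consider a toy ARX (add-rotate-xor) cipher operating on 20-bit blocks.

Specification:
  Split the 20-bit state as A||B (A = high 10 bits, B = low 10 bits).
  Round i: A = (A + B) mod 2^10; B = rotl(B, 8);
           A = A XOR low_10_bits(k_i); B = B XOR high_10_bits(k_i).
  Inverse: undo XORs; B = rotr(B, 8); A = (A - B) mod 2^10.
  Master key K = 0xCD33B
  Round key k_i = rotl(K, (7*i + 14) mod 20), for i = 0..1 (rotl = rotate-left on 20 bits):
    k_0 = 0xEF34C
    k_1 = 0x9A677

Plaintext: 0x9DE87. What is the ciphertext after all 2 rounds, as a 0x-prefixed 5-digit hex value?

s_0 = plaintext = 0x9DE87
s_1 = Round(s_0, k_0) = 0xEC81D
s_2 = Round(s_1, k_1) = 0x6E36E

0x6E36E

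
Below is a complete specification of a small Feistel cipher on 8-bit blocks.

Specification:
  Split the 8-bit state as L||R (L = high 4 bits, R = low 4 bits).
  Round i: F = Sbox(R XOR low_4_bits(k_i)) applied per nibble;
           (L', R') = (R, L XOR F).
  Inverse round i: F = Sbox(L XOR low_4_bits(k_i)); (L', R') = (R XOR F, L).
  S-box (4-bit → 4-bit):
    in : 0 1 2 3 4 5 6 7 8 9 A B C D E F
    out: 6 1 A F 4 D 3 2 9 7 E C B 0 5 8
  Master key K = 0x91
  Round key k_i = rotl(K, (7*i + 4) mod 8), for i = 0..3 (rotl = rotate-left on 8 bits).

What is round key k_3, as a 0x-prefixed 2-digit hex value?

0x23

K = 0x91
k_0 = rotl(K, (7*0+4) mod 8) = rotl(K, 4) = 0x19
k_1 = rotl(K, (7*1+4) mod 8) = rotl(K, 3) = 0x8C
k_2 = rotl(K, (7*2+4) mod 8) = rotl(K, 2) = 0x46
k_3 = rotl(K, (7*3+4) mod 8) = rotl(K, 1) = 0x23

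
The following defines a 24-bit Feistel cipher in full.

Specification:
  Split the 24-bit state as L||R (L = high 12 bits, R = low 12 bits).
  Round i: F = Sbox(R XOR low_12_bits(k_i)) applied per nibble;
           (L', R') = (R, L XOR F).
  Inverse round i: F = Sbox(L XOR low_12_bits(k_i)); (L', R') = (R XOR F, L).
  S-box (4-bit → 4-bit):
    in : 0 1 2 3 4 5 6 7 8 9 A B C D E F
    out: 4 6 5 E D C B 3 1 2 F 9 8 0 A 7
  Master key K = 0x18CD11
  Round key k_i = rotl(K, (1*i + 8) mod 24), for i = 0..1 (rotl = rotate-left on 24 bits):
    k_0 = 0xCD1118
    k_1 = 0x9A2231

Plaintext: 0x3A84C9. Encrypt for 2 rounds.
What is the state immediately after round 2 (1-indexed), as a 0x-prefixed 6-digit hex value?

s_0 = plaintext = 0x3A84C9
s_1 = Round(s_0, k_0) = 0x4C9FAE
s_2 = Round(s_1, k_1) = 0xFAE4EE

0xFAE4EE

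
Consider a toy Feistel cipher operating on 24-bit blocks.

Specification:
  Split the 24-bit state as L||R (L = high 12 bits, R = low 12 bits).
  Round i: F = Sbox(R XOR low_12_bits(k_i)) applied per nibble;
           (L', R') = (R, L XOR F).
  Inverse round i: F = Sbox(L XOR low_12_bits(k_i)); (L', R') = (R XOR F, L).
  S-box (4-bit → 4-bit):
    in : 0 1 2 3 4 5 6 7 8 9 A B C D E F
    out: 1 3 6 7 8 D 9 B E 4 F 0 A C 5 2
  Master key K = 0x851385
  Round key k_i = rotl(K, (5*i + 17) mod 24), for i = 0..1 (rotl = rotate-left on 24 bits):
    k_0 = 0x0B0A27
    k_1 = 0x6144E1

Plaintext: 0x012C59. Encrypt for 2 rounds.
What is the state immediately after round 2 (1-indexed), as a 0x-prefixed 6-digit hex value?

s_0 = plaintext = 0x012C59
s_1 = Round(s_0, k_0) = 0xC599A7
s_2 = Round(s_1, k_1) = 0x9A70D0

0x9A70D0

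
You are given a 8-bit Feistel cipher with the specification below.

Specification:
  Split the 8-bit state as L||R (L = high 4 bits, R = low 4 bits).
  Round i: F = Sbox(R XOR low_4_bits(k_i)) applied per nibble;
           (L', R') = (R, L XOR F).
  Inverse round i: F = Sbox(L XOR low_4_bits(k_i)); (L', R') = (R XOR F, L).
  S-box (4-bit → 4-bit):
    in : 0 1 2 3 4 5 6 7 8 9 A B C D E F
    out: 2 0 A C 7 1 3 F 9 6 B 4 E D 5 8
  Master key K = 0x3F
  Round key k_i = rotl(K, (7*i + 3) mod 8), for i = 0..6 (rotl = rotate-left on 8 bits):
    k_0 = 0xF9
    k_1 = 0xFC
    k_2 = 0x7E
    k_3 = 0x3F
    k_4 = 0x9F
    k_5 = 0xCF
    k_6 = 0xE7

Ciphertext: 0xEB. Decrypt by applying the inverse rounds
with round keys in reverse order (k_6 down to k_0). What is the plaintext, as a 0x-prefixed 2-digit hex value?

0x5B

s_0 = ciphertext = 0xEB
s_1 = InvRound(s_0, k_6) = 0xDE
s_2 = InvRound(s_1, k_5) = 0x4D
s_3 = InvRound(s_2, k_4) = 0x94
s_4 = InvRound(s_3, k_3) = 0x79
s_5 = InvRound(s_4, k_2) = 0xF7
s_6 = InvRound(s_5, k_1) = 0xBF
s_7 = InvRound(s_6, k_0) = 0x5B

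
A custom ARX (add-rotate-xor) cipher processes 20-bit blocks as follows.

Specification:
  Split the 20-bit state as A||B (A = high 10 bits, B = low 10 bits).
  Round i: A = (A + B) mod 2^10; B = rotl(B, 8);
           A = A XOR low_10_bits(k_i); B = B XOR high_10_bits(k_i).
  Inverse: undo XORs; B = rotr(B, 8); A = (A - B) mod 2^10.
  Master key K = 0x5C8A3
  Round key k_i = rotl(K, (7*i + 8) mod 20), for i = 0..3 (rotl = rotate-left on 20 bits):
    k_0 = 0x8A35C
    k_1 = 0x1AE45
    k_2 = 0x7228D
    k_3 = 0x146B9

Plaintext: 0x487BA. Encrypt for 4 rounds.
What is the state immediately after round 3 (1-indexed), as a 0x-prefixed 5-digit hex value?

0xBBF5E

s_0 = plaintext = 0x487BA
s_1 = Round(s_0, k_0) = 0xE1CC6
s_2 = Round(s_1, k_1) = 0x8225A
s_3 = Round(s_2, k_2) = 0xBBF5E
s_4 = Round(s_3, k_3) = 0x3D286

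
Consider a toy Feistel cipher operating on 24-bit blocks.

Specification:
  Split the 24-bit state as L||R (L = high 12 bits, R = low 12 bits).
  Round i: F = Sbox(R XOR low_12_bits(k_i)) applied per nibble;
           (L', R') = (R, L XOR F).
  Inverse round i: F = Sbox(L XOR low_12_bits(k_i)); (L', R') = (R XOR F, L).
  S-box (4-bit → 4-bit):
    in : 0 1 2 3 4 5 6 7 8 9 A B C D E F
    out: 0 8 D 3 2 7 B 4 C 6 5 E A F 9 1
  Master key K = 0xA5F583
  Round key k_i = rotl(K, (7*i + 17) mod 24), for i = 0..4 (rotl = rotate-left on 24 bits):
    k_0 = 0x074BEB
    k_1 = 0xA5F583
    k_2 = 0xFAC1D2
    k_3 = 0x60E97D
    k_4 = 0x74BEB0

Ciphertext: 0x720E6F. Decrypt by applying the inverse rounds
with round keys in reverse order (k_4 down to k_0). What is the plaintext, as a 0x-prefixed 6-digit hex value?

s_0 = ciphertext = 0x720E6F
s_1 = InvRound(s_0, k_4) = 0x80F720
s_2 = InvRound(s_1, k_3) = 0xF6D80F
s_3 = InvRound(s_2, k_2) = 0x1EEF6D
s_4 = InvRound(s_3, k_1) = 0xDD21EE
s_5 = InvRound(s_4, k_0) = 0xAD8DD2

0xAD8DD2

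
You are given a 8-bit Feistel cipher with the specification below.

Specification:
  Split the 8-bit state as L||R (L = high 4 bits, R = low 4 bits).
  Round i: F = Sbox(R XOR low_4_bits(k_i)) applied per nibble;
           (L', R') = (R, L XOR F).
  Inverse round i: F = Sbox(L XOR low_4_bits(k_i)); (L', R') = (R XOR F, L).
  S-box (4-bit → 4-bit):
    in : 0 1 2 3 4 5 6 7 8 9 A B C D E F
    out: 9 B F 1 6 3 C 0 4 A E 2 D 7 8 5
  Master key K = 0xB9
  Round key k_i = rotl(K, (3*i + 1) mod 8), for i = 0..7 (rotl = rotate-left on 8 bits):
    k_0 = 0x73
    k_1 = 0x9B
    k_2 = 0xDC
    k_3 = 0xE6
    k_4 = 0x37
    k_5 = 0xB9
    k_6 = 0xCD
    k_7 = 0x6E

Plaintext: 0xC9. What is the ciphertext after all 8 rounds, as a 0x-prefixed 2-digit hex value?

s_0 = plaintext = 0xC9
s_1 = Round(s_0, k_0) = 0x92
s_2 = Round(s_1, k_1) = 0x23
s_3 = Round(s_2, k_2) = 0x37
s_4 = Round(s_3, k_3) = 0x78
s_5 = Round(s_4, k_4) = 0x82
s_6 = Round(s_5, k_5) = 0x2A
s_7 = Round(s_6, k_6) = 0xA2
s_8 = Round(s_7, k_7) = 0x27

0x27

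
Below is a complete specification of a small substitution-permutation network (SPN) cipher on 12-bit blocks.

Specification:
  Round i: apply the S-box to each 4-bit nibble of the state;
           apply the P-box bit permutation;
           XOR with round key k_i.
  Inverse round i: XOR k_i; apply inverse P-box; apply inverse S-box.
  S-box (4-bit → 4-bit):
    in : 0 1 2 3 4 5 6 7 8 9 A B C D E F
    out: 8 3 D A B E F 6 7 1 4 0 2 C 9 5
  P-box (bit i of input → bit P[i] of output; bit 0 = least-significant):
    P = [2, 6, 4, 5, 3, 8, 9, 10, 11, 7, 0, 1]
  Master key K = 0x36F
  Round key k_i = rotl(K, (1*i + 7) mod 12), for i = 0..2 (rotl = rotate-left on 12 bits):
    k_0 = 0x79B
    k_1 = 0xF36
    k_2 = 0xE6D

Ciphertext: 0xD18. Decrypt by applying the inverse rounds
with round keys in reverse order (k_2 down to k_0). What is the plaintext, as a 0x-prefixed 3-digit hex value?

s_0 = ciphertext = 0xD18
s_1 = InvRound(s_0, k_2) = 0xA76
s_2 = InvRound(s_1, k_1) = 0xB3C
s_3 = InvRound(s_2, k_0) = 0x60E

0x60E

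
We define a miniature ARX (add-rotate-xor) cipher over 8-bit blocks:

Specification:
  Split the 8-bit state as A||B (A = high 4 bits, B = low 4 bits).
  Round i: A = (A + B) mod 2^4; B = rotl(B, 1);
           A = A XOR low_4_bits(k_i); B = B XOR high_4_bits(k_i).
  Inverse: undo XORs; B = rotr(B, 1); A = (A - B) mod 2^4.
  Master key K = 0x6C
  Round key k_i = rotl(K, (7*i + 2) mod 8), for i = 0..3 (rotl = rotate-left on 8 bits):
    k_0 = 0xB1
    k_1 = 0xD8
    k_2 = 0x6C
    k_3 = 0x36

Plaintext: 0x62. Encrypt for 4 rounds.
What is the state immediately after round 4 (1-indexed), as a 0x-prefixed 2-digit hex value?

0x67

s_0 = plaintext = 0x62
s_1 = Round(s_0, k_0) = 0x9F
s_2 = Round(s_1, k_1) = 0x02
s_3 = Round(s_2, k_2) = 0xE2
s_4 = Round(s_3, k_3) = 0x67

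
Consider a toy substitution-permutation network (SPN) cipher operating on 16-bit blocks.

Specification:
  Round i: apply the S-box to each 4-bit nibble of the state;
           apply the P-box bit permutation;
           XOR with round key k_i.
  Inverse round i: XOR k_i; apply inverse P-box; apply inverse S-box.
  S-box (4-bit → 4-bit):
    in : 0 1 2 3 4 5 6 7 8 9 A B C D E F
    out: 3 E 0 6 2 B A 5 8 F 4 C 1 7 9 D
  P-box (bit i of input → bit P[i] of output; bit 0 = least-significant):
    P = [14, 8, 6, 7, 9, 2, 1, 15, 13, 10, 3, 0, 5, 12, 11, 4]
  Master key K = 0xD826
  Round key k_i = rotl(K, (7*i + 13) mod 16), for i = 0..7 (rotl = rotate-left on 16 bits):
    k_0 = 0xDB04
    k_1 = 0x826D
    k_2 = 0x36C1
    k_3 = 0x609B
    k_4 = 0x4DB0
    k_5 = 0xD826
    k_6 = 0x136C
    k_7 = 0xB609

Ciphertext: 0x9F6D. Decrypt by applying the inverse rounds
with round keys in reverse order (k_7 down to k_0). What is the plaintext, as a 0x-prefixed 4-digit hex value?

s_0 = ciphertext = 0x9F6D
s_1 = InvRound(s_0, k_7) = 0x7C43
s_2 = InvRound(s_1, k_6) = 0x79D0
s_3 = InvRound(s_2, k_5) = 0xEC11
s_4 = InvRound(s_3, k_4) = 0xCE86
s_5 = InvRound(s_4, k_3) = 0xB952
s_6 = InvRound(s_5, k_2) = 0xB6F6
s_7 = InvRound(s_6, k_1) = 0x69A8
s_8 = InvRound(s_7, k_0) = 0x0758

0x0758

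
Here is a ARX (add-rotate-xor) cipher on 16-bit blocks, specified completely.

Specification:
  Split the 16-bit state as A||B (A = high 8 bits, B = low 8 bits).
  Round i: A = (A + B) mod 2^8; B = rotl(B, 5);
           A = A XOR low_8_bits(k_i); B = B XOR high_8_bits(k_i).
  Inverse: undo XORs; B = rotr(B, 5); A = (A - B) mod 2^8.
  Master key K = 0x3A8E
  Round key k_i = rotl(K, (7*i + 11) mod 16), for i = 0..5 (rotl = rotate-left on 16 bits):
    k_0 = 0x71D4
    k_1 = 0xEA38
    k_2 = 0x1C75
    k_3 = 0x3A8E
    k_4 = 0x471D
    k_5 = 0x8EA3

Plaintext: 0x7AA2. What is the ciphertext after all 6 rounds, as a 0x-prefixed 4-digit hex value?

0x2C64

s_0 = plaintext = 0x7AA2
s_1 = Round(s_0, k_0) = 0xC825
s_2 = Round(s_1, k_1) = 0xD54E
s_3 = Round(s_2, k_2) = 0x56D5
s_4 = Round(s_3, k_3) = 0xA580
s_5 = Round(s_4, k_4) = 0x3857
s_6 = Round(s_5, k_5) = 0x2C64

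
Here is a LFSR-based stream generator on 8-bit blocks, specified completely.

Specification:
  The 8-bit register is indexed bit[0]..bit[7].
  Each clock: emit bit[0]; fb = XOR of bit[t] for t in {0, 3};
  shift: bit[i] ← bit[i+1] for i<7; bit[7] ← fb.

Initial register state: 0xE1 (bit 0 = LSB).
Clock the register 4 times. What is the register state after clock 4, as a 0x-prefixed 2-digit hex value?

0xDE

reg_0 = 0xE1
clock 1: out=1, reg = 0xF0
clock 2: out=0, reg = 0x78
clock 3: out=0, reg = 0xBC
clock 4: out=0, reg = 0xDE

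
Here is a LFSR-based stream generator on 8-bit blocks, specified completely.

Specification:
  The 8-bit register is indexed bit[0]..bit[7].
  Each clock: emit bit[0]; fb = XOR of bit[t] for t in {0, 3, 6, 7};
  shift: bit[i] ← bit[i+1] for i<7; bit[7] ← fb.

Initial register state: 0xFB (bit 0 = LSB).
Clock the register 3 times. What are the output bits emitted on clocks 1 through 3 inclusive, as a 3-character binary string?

reg_0 = 0xFB
clock 1: out=1, reg = 0x7D
clock 2: out=1, reg = 0xBE
clock 3: out=0, reg = 0x5F

110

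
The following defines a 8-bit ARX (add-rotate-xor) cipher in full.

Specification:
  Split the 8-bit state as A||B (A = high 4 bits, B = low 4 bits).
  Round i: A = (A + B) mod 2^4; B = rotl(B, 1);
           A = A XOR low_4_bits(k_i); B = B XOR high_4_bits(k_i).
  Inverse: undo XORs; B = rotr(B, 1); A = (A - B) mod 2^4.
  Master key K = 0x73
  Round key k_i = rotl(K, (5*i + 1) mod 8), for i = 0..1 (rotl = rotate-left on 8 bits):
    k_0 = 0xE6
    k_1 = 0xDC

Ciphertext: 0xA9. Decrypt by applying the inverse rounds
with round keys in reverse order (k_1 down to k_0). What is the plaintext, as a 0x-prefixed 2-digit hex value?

0xC6

s_0 = ciphertext = 0xA9
s_1 = InvRound(s_0, k_1) = 0x42
s_2 = InvRound(s_1, k_0) = 0xC6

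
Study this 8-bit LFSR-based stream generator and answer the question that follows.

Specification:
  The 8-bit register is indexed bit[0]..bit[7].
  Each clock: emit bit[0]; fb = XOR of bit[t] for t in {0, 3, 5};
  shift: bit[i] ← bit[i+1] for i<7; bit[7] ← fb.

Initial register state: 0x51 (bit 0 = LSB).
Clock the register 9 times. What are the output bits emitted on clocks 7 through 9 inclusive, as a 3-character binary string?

101

reg_0 = 0x51
clock 1: out=1, reg = 0xA8
clock 2: out=0, reg = 0x54
clock 3: out=0, reg = 0x2A
clock 4: out=0, reg = 0x15
clock 5: out=1, reg = 0x8A
clock 6: out=0, reg = 0xC5
clock 7: out=1, reg = 0xE2
clock 8: out=0, reg = 0xF1
clock 9: out=1, reg = 0x78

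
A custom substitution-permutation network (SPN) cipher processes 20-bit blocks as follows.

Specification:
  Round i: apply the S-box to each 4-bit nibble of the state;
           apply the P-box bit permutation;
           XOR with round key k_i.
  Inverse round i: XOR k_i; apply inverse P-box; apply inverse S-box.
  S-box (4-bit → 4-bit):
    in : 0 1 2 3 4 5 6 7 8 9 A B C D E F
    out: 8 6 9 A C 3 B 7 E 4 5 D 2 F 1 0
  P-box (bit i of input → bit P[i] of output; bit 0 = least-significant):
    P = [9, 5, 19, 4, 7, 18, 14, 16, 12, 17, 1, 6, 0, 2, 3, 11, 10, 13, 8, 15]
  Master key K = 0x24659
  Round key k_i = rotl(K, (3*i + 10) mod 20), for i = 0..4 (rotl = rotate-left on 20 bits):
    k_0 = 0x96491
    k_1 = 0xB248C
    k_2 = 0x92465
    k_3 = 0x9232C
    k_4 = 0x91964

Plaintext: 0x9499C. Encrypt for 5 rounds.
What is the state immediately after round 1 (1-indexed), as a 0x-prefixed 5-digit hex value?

0x92DBB

s_0 = plaintext = 0x9499C
s_1 = Round(s_0, k_0) = 0x92DBB
s_2 = Round(s_1, k_1) = 0x07F5F
s_3 = Round(s_2, k_2) = 0xDA4E8
s_4 = Round(s_3, k_3) = 0x186D7
s_5 = Round(s_4, k_4) = 0x66288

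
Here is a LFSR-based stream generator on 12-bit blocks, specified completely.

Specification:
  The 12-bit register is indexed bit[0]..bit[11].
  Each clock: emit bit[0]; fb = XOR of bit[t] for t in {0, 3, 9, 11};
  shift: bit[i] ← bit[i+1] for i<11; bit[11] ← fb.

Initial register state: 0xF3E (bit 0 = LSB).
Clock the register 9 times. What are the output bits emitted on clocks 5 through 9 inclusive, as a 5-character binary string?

11001

reg_0 = 0xF3E
clock 1: out=0, reg = 0xF9F
clock 2: out=1, reg = 0x7CF
clock 3: out=1, reg = 0xBE7
clock 4: out=1, reg = 0xDF3
clock 5: out=1, reg = 0x6F9
clock 6: out=1, reg = 0xB7C
clock 7: out=0, reg = 0xDBE
clock 8: out=0, reg = 0x6DF
clock 9: out=1, reg = 0xB6F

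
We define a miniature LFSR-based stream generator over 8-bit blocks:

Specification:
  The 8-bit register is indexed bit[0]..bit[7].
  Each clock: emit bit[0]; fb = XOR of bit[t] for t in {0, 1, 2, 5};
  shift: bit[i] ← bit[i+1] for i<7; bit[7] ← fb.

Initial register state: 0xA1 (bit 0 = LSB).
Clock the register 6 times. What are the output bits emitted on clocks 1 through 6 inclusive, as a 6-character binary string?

100001

reg_0 = 0xA1
clock 1: out=1, reg = 0x50
clock 2: out=0, reg = 0x28
clock 3: out=0, reg = 0x94
clock 4: out=0, reg = 0xCA
clock 5: out=0, reg = 0xE5
clock 6: out=1, reg = 0xF2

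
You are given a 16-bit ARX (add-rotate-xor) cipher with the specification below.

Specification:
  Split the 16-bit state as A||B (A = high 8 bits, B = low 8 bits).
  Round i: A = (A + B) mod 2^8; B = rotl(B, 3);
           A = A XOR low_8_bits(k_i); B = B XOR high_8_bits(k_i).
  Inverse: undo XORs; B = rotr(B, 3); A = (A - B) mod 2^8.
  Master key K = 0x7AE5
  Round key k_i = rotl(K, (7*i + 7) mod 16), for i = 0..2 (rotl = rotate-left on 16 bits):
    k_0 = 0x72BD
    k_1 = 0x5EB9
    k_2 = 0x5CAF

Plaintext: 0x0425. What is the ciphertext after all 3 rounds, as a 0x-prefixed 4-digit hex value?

s_0 = plaintext = 0x0425
s_1 = Round(s_0, k_0) = 0x945B
s_2 = Round(s_1, k_1) = 0x5684
s_3 = Round(s_2, k_2) = 0x7578

0x7578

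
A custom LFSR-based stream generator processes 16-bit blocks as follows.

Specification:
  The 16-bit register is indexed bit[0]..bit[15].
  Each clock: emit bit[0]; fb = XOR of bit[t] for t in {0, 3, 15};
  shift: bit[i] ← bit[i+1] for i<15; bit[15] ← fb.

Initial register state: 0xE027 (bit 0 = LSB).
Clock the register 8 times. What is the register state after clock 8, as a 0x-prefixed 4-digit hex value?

0x1EE0

reg_0 = 0xE027
clock 1: out=1, reg = 0x7013
clock 2: out=1, reg = 0xB809
clock 3: out=1, reg = 0xDC04
clock 4: out=0, reg = 0xEE02
clock 5: out=0, reg = 0xF701
clock 6: out=1, reg = 0x7B80
clock 7: out=0, reg = 0x3DC0
clock 8: out=0, reg = 0x1EE0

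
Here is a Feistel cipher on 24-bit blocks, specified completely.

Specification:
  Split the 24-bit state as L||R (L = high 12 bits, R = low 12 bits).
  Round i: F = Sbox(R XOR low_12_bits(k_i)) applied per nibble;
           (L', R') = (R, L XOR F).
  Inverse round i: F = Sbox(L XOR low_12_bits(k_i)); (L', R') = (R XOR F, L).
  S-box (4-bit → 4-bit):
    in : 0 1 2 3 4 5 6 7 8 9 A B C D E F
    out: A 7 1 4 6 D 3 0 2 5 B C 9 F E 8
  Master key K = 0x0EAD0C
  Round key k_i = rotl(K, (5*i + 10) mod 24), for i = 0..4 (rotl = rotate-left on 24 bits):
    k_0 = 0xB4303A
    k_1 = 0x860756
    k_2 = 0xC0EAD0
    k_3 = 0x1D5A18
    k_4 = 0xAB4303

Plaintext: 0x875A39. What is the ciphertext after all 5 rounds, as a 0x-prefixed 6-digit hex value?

0x7C06D0

s_0 = plaintext = 0x875A39
s_1 = Round(s_0, k_0) = 0xA393D1
s_2 = Round(s_1, k_1) = 0x3D1C19
s_3 = Round(s_2, k_2) = 0xC19044
s_4 = Round(s_3, k_3) = 0x0447C0
s_5 = Round(s_4, k_4) = 0x7C06D0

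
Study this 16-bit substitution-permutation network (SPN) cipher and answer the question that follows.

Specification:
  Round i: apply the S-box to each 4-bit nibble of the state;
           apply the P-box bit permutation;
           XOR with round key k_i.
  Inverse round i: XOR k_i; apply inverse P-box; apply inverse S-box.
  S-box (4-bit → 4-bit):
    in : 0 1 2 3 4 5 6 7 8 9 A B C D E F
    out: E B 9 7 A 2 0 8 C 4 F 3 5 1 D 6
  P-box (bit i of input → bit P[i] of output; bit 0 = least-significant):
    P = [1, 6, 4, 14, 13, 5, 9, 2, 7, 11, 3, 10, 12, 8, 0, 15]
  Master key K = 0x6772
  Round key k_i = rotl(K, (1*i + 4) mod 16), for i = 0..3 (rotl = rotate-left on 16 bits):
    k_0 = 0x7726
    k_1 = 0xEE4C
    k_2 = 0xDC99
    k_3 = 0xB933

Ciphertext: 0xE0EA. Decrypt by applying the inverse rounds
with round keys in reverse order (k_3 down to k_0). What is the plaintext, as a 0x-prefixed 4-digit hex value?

0x540C

s_0 = ciphertext = 0xE0EA
s_1 = InvRound(s_0, k_3) = 0x3360
s_2 = InvRound(s_1, k_2) = 0x0A30
s_3 = InvRound(s_2, k_1) = 0x7810
s_4 = InvRound(s_3, k_0) = 0x540C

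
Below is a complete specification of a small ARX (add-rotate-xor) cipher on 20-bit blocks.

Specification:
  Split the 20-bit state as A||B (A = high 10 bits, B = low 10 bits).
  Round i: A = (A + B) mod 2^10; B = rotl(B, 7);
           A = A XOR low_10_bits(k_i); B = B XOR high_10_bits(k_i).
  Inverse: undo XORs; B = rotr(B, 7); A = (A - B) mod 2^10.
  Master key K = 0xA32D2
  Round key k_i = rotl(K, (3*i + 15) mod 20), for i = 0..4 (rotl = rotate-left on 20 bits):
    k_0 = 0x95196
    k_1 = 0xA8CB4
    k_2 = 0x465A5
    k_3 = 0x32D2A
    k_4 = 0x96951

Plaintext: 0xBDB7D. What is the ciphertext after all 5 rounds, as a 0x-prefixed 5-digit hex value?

s_0 = plaintext = 0xBDB7D
s_1 = Round(s_0, k_0) = 0xF94BB
s_2 = Round(s_1, k_1) = 0x05334
s_3 = Round(s_2, k_2) = 0xBB77F
s_4 = Round(s_3, k_3) = 0xD1B24
s_5 = Round(s_4, k_4) = 0xCEC3E

0xCEC3E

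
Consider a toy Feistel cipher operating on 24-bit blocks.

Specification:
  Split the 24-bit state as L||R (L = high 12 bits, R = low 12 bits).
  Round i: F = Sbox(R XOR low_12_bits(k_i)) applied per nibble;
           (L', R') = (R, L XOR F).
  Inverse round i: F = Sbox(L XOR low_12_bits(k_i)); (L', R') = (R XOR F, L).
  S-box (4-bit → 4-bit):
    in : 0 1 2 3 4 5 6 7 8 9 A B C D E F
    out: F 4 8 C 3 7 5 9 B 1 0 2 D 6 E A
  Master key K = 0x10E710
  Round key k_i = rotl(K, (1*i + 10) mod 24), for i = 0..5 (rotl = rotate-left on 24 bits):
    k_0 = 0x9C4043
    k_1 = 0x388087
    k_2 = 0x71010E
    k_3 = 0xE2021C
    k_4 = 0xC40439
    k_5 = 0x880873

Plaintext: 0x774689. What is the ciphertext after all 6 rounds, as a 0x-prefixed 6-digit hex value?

0x8AB15E

s_0 = plaintext = 0x774689
s_1 = Round(s_0, k_0) = 0x6892A4
s_2 = Round(s_1, k_1) = 0x2A4E05
s_3 = Round(s_2, k_2) = 0xE05856
s_4 = Round(s_3, k_3) = 0x856E35
s_5 = Round(s_4, k_4) = 0xE358AB
s_6 = Round(s_5, k_5) = 0x8AB15E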